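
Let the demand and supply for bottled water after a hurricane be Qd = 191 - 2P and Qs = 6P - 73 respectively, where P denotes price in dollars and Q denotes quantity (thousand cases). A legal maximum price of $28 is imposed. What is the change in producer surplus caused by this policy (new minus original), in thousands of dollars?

-550

Without the control the market clears where 191 - 2P = 6P - 73, i.e. P* = 33 and Q* = 125.
The ceiling of 28 is below the equilibrium price 33, so it binds.
At P = 28: Qd = 191 - 2·28 = 135 and Qs = 6·28 - 73 = 95.
Producer surplus without the control is ½ · (33 - 73/6) · 125 = 15625/12.
With the ceiling, producers sell 95 units at 28, so PS = ½ · (28 - 73/6) · 95 = 9025/12.
Change in producer surplus = 9025/12 - 15625/12 = -550.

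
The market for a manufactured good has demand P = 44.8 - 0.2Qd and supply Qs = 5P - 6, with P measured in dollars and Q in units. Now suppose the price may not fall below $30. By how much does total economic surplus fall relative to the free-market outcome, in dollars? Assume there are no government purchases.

245

Rearranging demand gives Qd = 224 - 5P. Setting quantity demanded equal to quantity supplied, 224 - 5P = 5P - 6, gives P* = 23 and Q* = 109.
The floor of 30 is above the equilibrium price 23, so it binds.
At P = 30: Qd = 224 - 5·30 = 74 and Qs = 5·30 - 6 = 144.
Quantity traded falls to 74. At Q = 74 the demand price is (224 - 74)/5 = 30 and the supply price is (6 + 74)/5 = 16.
Deadweight loss = ½ · (30 - 16) · (109 - 74) = ½ · 14 · 35 = 245.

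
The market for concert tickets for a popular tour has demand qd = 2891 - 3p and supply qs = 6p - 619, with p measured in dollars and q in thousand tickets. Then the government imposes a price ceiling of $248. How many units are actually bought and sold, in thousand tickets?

869

Without the control the market clears where 2891 - 3p = 6p - 619, i.e. p* = 390 and q* = 1721.
The ceiling of 248 is below the equilibrium price 390, so it binds.
At p = 248: qd = 2891 - 3·248 = 2147 and qs = 6·248 - 619 = 869.
The quantity actually transacted is the short side, supply: 869.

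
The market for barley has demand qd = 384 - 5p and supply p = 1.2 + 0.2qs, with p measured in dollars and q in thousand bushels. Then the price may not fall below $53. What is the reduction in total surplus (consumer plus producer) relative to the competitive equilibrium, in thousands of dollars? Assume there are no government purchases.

Rearranging supply gives qs = 5p - 6. Setting quantity demanded equal to quantity supplied, 384 - 5p = 5p - 6, gives p* = 39 and q* = 189.
Since 53 > 39, the floor is binding.
At p = 53: qd = 384 - 5·53 = 119 and qs = 5·53 - 6 = 259.
Quantity traded falls to 119. At q = 119 the demand price is (384 - 119)/5 = 53 and the supply price is (6 + 119)/5 = 25.
Deadweight loss = ½ · (53 - 25) · (189 - 119) = ½ · 28 · 70 = 980.

980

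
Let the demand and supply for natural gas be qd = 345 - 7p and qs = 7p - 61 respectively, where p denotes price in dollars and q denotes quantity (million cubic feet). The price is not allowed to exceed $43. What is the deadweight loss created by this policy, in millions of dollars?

Without the control the market clears where 345 - 7p = 7p - 61, i.e. p* = 29 and q* = 142.
Since 43 is above p* = 29, the ceiling does not bind and the free-market outcome prevails.
Since the control does not bind, no trades are prevented and deadweight loss is zero.

0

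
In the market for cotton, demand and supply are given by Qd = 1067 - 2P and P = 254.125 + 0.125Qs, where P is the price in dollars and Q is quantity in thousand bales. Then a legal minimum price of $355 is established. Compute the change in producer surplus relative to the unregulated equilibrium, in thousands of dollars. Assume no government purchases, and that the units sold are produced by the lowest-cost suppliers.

15558.75

Rearranging supply gives Qs = 8P - 2033. In a free market, 1067 - 2P = 8P - 2033 gives the equilibrium P* = 310, Q* = 447.
The floor of 355 is above the equilibrium price 310, so it binds.
At P = 355: Qd = 1067 - 2·355 = 357 and Qs = 8·355 - 2033 = 807.
Producer surplus without the control is ½ · (310 - 254.125) · 447 = 12488.0625.
With the floor, 357 units are sold at 355. The supply price at Q = 357 is 298.75, so PS = ½ · [(355 - 254.125) + (355 - 298.75)] · 357 = 28046.8125.
Change in producer surplus = 28046.8125 - 12488.0625 = 15558.75.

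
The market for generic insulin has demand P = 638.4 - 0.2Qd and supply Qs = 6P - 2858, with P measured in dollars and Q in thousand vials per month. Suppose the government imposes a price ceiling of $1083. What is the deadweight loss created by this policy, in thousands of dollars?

0

Rearranging demand gives Qd = 3192 - 5P. In a free market, 3192 - 5P = 6P - 2858 gives the equilibrium P* = 550, Q* = 442.
The ceiling of 1083 is above the equilibrium price 550, so it is not binding; the market clears at P* = 550, Q* = 442.
Since the control does not bind, no trades are prevented and deadweight loss is zero.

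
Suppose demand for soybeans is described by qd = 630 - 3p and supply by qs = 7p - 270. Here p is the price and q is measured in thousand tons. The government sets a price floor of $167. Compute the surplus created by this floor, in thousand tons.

770

Setting quantity demanded equal to quantity supplied, 630 - 3p = 7p - 270, gives p* = 90 and q* = 360.
Because the floor (167) lies above the market-clearing price, it is binding.
At p = 167: qd = 630 - 3·167 = 129 and qs = 7·167 - 270 = 899.
Surplus = qs - qd = 899 - 129 = 770.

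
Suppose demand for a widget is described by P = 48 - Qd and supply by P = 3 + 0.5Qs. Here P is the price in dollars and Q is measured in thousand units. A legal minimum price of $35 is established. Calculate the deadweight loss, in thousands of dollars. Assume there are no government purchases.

216.75

Rearranging demand gives Qd = 48 - P; rearranging supply gives Qs = 2P - 6. In a free market, 48 - P = 2P - 6 gives the equilibrium P* = 18, Q* = 30.
Since 35 > 18, the floor is binding.
At P = 35: Qd = 48 - 35 = 13 and Qs = 2·35 - 6 = 64.
Quantity traded falls to 13. At Q = 13 the demand price is 48 - 13 = 35 and the supply price is (6 + 13)/2 = 9.5.
Deadweight loss = ½ · (35 - 9.5) · (30 - 13) = ½ · 25.5 · 17 = 216.75.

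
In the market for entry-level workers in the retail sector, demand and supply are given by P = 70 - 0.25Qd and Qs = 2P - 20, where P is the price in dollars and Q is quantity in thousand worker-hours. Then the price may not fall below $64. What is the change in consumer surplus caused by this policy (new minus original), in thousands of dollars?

Rearranging demand gives Qd = 280 - 4P. Setting quantity demanded equal to quantity supplied, 280 - 4P = 2P - 20, gives P* = 50 and Q* = 80.
Since 64 > 50, the floor is binding.
At P = 64: Qd = 280 - 4·64 = 24 and Qs = 2·64 - 20 = 108.
Consumer surplus without the control is ½ · (70 - 50) · 80 = 800.
With the floor, consumers buy 24 units at 64, so CS = ½ · (70 - 64) · 24 = 72.
Change in consumer surplus = 72 - 800 = -728.

-728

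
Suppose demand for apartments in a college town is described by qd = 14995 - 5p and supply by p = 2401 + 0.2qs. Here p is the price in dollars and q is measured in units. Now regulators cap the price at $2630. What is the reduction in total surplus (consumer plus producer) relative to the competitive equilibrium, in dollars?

Rearranging supply gives qs = 5p - 12005. Setting quantity demanded equal to quantity supplied, 14995 - 5p = 5p - 12005, gives p* = 2700 and q* = 1495.
The ceiling of 2630 is below the equilibrium price 2700, so it binds.
At p = 2630: qd = 14995 - 5·2630 = 1845 and qs = 5·2630 - 12005 = 1145.
Quantity traded falls to 1145. At q = 1145 the demand price is (14995 - 1145)/5 = 2770 and the supply price is (12005 + 1145)/5 = 2630.
Deadweight loss = ½ · (2770 - 2630) · (1495 - 1145) = ½ · 140 · 350 = 24500.

24500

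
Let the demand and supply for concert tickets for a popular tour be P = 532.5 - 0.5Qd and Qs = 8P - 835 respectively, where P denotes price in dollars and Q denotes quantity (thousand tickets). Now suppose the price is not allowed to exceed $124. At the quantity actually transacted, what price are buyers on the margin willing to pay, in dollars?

454

Rearranging demand gives Qd = 1065 - 2P. Without the control the market clears where 1065 - 2P = 8P - 835, i.e. P* = 190 and Q* = 685.
Since 124 < 190, the ceiling is binding.
At P = 124: Qd = 1065 - 2·124 = 817 and Qs = 8·124 - 835 = 157.
Only 157 units reach the market. On the demand curve, the marginal buyer's willingness to pay at Q = 157 is (1065 - 157)/2 = 454.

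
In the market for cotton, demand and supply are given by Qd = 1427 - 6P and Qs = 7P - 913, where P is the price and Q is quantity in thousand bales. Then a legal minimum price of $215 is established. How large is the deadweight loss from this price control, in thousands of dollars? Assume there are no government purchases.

6825

Without the control the market clears where 1427 - 6P = 7P - 913, i.e. P* = 180 and Q* = 347.
Because the floor (215) lies above the market-clearing price, it is binding.
At P = 215: Qd = 1427 - 6·215 = 137 and Qs = 7·215 - 913 = 592.
Quantity traded falls to 137. At Q = 137 the demand price is (1427 - 137)/6 = 215 and the supply price is (913 + 137)/7 = 150.
Deadweight loss = ½ · (215 - 150) · (347 - 137) = ½ · 65 · 210 = 6825.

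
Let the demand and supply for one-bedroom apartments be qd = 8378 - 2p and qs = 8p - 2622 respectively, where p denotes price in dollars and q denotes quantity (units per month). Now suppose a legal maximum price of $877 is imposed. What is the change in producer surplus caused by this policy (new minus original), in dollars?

In a free market, 8378 - 2p = 8p - 2622 gives the equilibrium p* = 1100, q* = 6178.
Because the ceiling (877) lies below the market-clearing price, it is binding.
At p = 877: qd = 8378 - 2·877 = 6624 and qs = 8·877 - 2622 = 4394.
Producer surplus without the control is ½ · (1100 - 327.75) · 6178 = 2385480.25.
With the ceiling, producers sell 4394 units at 877, so PS = ½ · (877 - 327.75) · 4394 = 1206702.25.
Change in producer surplus = 1206702.25 - 2385480.25 = -1178778.

-1178778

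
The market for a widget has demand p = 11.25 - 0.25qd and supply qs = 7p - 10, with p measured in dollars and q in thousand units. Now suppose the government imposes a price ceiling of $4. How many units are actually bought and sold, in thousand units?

Rearranging demand gives qd = 45 - 4p. Setting quantity demanded equal to quantity supplied, 45 - 4p = 7p - 10, gives p* = 5 and q* = 25.
The ceiling of 4 is below the equilibrium price 5, so it binds.
At p = 4: qd = 45 - 4·4 = 29 and qs = 7·4 - 10 = 18.
The quantity actually transacted is the short side, supply: 18.

18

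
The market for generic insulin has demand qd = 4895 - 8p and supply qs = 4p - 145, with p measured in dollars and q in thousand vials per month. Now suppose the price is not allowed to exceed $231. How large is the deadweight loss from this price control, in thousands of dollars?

Equilibrium: 4895 - 8p = 4p - 145, so 5040 = 12p and p* = 420, q* = 1535.
The ceiling of 231 is below the equilibrium price 420, so it binds.
At p = 231: qd = 4895 - 8·231 = 3047 and qs = 4·231 - 145 = 779.
Quantity traded falls to 779. At q = 779 the demand price is (4895 - 779)/8 = 514.5 and the supply price is (145 + 779)/4 = 231.
Deadweight loss = ½ · (514.5 - 231) · (1535 - 779) = ½ · 283.5 · 756 = 107163.

107163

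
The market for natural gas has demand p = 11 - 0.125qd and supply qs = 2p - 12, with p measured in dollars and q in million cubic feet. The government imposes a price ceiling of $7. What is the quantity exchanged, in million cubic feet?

2

Rearranging demand gives qd = 88 - 8p. In a free market, 88 - 8p = 2p - 12 gives the equilibrium p* = 10, q* = 8.
Since 7 < 10, the ceiling is binding.
At p = 7: qd = 88 - 8·7 = 32 and qs = 2·7 - 12 = 2.
The quantity actually transacted is the short side, supply: 2.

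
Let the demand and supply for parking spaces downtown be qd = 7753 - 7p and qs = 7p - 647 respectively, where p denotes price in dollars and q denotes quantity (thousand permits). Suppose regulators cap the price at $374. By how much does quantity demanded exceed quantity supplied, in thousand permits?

Without the control the market clears where 7753 - 7p = 7p - 647, i.e. p* = 600 and q* = 3553.
Since 374 < 600, the ceiling is binding.
At p = 374: qd = 7753 - 7·374 = 5135 and qs = 7·374 - 647 = 1971.
Shortage = qd - qs = 5135 - 1971 = 3164.

3164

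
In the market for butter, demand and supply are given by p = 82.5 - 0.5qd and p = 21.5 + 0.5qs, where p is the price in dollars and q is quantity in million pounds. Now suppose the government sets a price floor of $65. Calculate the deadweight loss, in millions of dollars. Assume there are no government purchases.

338

Rearranging demand gives qd = 165 - 2p; rearranging supply gives qs = 2p - 43. Without the control the market clears where 165 - 2p = 2p - 43, i.e. p* = 52 and q* = 61.
Because the floor (65) lies above the market-clearing price, it is binding.
At p = 65: qd = 165 - 2·65 = 35 and qs = 2·65 - 43 = 87.
Quantity traded falls to 35. At q = 35 the demand price is (165 - 35)/2 = 65 and the supply price is (43 + 35)/2 = 39.
Deadweight loss = ½ · (65 - 39) · (61 - 35) = ½ · 26 · 26 = 338.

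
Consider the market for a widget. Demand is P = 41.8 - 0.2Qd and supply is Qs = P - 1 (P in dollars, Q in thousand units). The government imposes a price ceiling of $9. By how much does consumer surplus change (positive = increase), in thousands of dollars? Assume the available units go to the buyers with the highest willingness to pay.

Rearranging demand gives Qd = 209 - 5P. In a free market, 209 - 5P = P - 1 gives the equilibrium P* = 35, Q* = 34.
Since 9 < 35, the ceiling is binding.
At P = 9: Qd = 209 - 5·9 = 164 and Qs = 9 - 1 = 8.
Consumer surplus without the control is ½ · (41.8 - 35) · 34 = 115.6.
With the ceiling, 8 units are sold at 9 (assume they go to the highest-value buyers). The demand price at Q = 8 is 40.2, so CS = ½ · [(41.8 - 9) + (40.2 - 9)] · 8 = 256.
Change in consumer surplus = 256 - 115.6 = 140.4.

140.4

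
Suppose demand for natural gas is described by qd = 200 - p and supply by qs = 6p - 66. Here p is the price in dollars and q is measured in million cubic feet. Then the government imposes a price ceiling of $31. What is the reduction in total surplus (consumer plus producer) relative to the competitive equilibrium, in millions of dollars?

1029

Setting quantity demanded equal to quantity supplied, 200 - p = 6p - 66, gives p* = 38 and q* = 162.
The ceiling of 31 is below the equilibrium price 38, so it binds.
At p = 31: qd = 200 - 31 = 169 and qs = 6·31 - 66 = 120.
Quantity traded falls to 120. At q = 120 the demand price is 200 - 120 = 80 and the supply price is (66 + 120)/6 = 31.
Deadweight loss = ½ · (80 - 31) · (162 - 120) = ½ · 49 · 42 = 1029.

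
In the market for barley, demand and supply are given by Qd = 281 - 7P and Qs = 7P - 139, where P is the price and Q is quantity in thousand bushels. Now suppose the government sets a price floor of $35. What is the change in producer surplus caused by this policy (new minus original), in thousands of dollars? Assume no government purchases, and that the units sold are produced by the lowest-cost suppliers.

Without the control the market clears where 281 - 7P = 7P - 139, i.e. P* = 30 and Q* = 71.
Since 35 > 30, the floor is binding.
At P = 35: Qd = 281 - 7·35 = 36 and Qs = 7·35 - 139 = 106.
Producer surplus without the control is ½ · (30 - 139/7) · 71 = 5041/14.
With the floor, 36 units are sold at 35. The supply price at Q = 36 is 25, so PS = ½ · [(35 - 139/7) + (35 - 25)] · 36 = 3168/7.
Change in producer surplus = 3168/7 - 5041/14 = 92.5.

92.5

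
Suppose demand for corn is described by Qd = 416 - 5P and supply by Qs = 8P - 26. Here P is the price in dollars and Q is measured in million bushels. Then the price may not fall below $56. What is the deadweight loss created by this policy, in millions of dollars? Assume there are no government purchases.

Setting quantity demanded equal to quantity supplied, 416 - 5P = 8P - 26, gives P* = 34 and Q* = 246.
Because the floor (56) lies above the market-clearing price, it is binding.
At P = 56: Qd = 416 - 5·56 = 136 and Qs = 8·56 - 26 = 422.
Quantity traded falls to 136. At Q = 136 the demand price is (416 - 136)/5 = 56 and the supply price is (26 + 136)/8 = 20.25.
Deadweight loss = ½ · (56 - 20.25) · (246 - 136) = ½ · 35.75 · 110 = 1966.25.

1966.25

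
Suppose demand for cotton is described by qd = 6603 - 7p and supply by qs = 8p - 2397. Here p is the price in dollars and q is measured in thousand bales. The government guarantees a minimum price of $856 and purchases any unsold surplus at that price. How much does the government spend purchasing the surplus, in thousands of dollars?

3287040

Equilibrium: 6603 - 7p = 8p - 2397, so 9000 = 15p and p* = 600, q* = 2403.
Since 856 > 600, the floor is binding.
At p = 856: qd = 6603 - 7·856 = 611 and qs = 8·856 - 2397 = 4451.
Surplus = qs - qd = 3840.
Government expenditure = surplus × support price = 3840 × 856 = 3287040.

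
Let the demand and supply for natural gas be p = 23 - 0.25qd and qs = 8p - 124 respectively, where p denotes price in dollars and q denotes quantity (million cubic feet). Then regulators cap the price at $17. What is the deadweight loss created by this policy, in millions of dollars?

Rearranging demand gives qd = 92 - 4p. Equilibrium: 92 - 4p = 8p - 124, so 216 = 12p and p* = 18, q* = 20.
Because the ceiling (17) lies below the market-clearing price, it is binding.
At p = 17: qd = 92 - 4·17 = 24 and qs = 8·17 - 124 = 12.
Quantity traded falls to 12. At q = 12 the demand price is (92 - 12)/4 = 20 and the supply price is (124 + 12)/8 = 17.
Deadweight loss = ½ · (20 - 17) · (20 - 12) = ½ · 3 · 8 = 12.

12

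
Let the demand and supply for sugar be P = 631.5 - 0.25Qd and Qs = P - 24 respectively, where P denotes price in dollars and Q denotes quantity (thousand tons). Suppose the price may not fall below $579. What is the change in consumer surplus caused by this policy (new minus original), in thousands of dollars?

-24012

Rearranging demand gives Qd = 2526 - 4P. In a free market, 2526 - 4P = P - 24 gives the equilibrium P* = 510, Q* = 486.
Because the floor (579) lies above the market-clearing price, it is binding.
At P = 579: Qd = 2526 - 4·579 = 210 and Qs = 579 - 24 = 555.
Consumer surplus without the control is ½ · (631.5 - 510) · 486 = 29524.5.
With the floor, consumers buy 210 units at 579, so CS = ½ · (631.5 - 579) · 210 = 5512.5.
Change in consumer surplus = 5512.5 - 29524.5 = -24012.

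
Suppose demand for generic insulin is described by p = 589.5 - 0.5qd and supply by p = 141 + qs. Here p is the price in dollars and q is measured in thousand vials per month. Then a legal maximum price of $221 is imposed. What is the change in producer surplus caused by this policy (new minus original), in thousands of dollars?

-41500.5

Rearranging demand gives qd = 1179 - 2p; rearranging supply gives qs = p - 141. Setting quantity demanded equal to quantity supplied, 1179 - 2p = p - 141, gives p* = 440 and q* = 299.
Because the ceiling (221) lies below the market-clearing price, it is binding.
At p = 221: qd = 1179 - 2·221 = 737 and qs = 221 - 141 = 80.
Producer surplus without the control is ½ · (440 - 141) · 299 = 44700.5.
With the ceiling, producers sell 80 units at 221, so PS = ½ · (221 - 141) · 80 = 3200.
Change in producer surplus = 3200 - 44700.5 = -41500.5.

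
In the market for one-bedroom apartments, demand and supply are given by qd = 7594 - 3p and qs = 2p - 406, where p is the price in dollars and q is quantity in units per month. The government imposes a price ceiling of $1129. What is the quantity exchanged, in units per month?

Setting quantity demanded equal to quantity supplied, 7594 - 3p = 2p - 406, gives p* = 1600 and q* = 2794.
The ceiling of 1129 is below the equilibrium price 1600, so it binds.
At p = 1129: qd = 7594 - 3·1129 = 4207 and qs = 2·1129 - 406 = 1852.
The quantity actually transacted is the short side, supply: 1852.

1852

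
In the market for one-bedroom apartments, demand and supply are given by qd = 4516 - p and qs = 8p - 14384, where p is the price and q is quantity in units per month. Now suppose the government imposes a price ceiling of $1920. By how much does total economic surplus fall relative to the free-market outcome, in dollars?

1166400

In a free market, 4516 - p = 8p - 14384 gives the equilibrium p* = 2100, q* = 2416.
The ceiling of 1920 is below the equilibrium price 2100, so it binds.
At p = 1920: qd = 4516 - 1920 = 2596 and qs = 8·1920 - 14384 = 976.
Quantity traded falls to 976. At q = 976 the demand price is 4516 - 976 = 3540 and the supply price is (14384 + 976)/8 = 1920.
Deadweight loss = ½ · (3540 - 1920) · (2416 - 976) = ½ · 1620 · 1440 = 1166400.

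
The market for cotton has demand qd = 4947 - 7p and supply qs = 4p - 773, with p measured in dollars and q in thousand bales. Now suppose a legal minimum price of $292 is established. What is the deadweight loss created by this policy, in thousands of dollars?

0

In a free market, 4947 - 7p = 4p - 773 gives the equilibrium p* = 520, q* = 1307.
The floor of 292 is below the equilibrium price 520, so it is not binding; the market clears at p* = 520, q* = 1307.
Since the control does not bind, no trades are prevented and deadweight loss is zero.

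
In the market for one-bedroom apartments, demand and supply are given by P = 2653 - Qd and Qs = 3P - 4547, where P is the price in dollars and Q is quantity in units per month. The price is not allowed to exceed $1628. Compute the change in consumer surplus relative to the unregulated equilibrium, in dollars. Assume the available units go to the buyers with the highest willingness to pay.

Rearranging demand gives Qd = 2653 - P. Equilibrium: 2653 - P = 3P - 4547, so 7200 = 4P and P* = 1800, Q* = 853.
The ceiling of 1628 is below the equilibrium price 1800, so it binds.
At P = 1628: Qd = 2653 - 1628 = 1025 and Qs = 3·1628 - 4547 = 337.
Consumer surplus without the control is ½ · (2653 - 1800) · 853 = 363804.5.
With the ceiling, 337 units are sold at 1628 (assume they go to the highest-value buyers). The demand price at Q = 337 is 2316, so CS = ½ · [(2653 - 1628) + (2316 - 1628)] · 337 = 288640.5.
Change in consumer surplus = 288640.5 - 363804.5 = -75164.

-75164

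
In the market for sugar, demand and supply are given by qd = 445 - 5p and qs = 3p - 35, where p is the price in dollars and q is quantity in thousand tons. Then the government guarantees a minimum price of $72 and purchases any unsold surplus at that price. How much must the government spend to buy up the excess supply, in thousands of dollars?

Without the control the market clears where 445 - 5p = 3p - 35, i.e. p* = 60 and q* = 145.
The floor of 72 is above the equilibrium price 60, so it binds.
At p = 72: qd = 445 - 5·72 = 85 and qs = 3·72 - 35 = 181.
Surplus = qs - qd = 96.
Government expenditure = surplus × support price = 96 × 72 = 6912.

6912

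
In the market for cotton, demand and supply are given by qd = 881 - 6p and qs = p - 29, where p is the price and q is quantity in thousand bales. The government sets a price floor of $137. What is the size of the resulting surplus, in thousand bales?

49

In a free market, 881 - 6p = p - 29 gives the equilibrium p* = 130, q* = 101.
Since 137 > 130, the floor is binding.
At p = 137: qd = 881 - 6·137 = 59 and qs = 137 - 29 = 108.
Surplus = qs - qd = 108 - 59 = 49.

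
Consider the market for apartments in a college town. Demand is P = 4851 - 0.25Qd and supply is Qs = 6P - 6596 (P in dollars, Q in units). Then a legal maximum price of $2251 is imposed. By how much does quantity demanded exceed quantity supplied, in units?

3490

Rearranging demand gives Qd = 19404 - 4P. Equilibrium: 19404 - 4P = 6P - 6596, so 26000 = 10P and P* = 2600, Q* = 9004.
Because the ceiling (2251) lies below the market-clearing price, it is binding.
At P = 2251: Qd = 19404 - 4·2251 = 10400 and Qs = 6·2251 - 6596 = 6910.
Shortage = Qd - Qs = 10400 - 6910 = 3490.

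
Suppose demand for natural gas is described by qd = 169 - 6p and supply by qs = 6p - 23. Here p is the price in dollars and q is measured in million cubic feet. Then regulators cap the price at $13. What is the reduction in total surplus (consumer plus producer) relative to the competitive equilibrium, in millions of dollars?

54

Without the control the market clears where 169 - 6p = 6p - 23, i.e. p* = 16 and q* = 73.
Since 13 < 16, the ceiling is binding.
At p = 13: qd = 169 - 6·13 = 91 and qs = 6·13 - 23 = 55.
Quantity traded falls to 55. At q = 55 the demand price is (169 - 55)/6 = 19 and the supply price is (23 + 55)/6 = 13.
Deadweight loss = ½ · (19 - 13) · (73 - 55) = ½ · 6 · 18 = 54.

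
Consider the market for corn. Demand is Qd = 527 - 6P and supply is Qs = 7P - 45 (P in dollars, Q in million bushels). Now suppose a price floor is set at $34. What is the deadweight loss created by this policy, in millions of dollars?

In a free market, 527 - 6P = 7P - 45 gives the equilibrium P* = 44, Q* = 263.
Since 34 is below P* = 44, the floor does not bind and the free-market outcome prevails.
Since the control does not bind, no trades are prevented and deadweight loss is zero.

0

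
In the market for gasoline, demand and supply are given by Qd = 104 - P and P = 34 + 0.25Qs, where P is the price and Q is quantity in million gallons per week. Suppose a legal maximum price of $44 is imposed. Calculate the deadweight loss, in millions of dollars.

Rearranging supply gives Qs = 4P - 136. Without the control the market clears where 104 - P = 4P - 136, i.e. P* = 48 and Q* = 56.
Since 44 < 48, the ceiling is binding.
At P = 44: Qd = 104 - 44 = 60 and Qs = 4·44 - 136 = 40.
Quantity traded falls to 40. At Q = 40 the demand price is 104 - 40 = 64 and the supply price is (136 + 40)/4 = 44.
Deadweight loss = ½ · (64 - 44) · (56 - 40) = ½ · 20 · 16 = 160.

160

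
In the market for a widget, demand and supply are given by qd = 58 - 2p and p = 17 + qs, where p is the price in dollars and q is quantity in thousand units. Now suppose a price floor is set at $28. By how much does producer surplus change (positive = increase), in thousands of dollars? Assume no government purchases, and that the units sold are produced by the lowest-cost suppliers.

Rearranging supply gives qs = p - 17. In a free market, 58 - 2p = p - 17 gives the equilibrium p* = 25, q* = 8.
Since 28 > 25, the floor is binding.
At p = 28: qd = 58 - 2·28 = 2 and qs = 28 - 17 = 11.
Producer surplus without the control is ½ · (25 - 17) · 8 = 32.
With the floor, 2 units are sold at 28. The supply price at q = 2 is 19, so PS = ½ · [(28 - 17) + (28 - 19)] · 2 = 20.
Change in producer surplus = 20 - 32 = -12.

-12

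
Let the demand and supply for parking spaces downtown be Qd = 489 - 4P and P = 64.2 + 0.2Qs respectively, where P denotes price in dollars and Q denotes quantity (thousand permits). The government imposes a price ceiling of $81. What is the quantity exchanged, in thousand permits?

Rearranging supply gives Qs = 5P - 321. Without the control the market clears where 489 - 4P = 5P - 321, i.e. P* = 90 and Q* = 129.
Since 81 < 90, the ceiling is binding.
At P = 81: Qd = 489 - 4·81 = 165 and Qs = 5·81 - 321 = 84.
The quantity actually transacted is the short side, supply: 84.

84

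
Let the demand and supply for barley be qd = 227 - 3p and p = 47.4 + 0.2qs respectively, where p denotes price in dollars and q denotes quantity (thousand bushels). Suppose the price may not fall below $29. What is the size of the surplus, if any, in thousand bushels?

Rearranging supply gives qs = 5p - 237. In a free market, 227 - 3p = 5p - 237 gives the equilibrium p* = 58, q* = 53.
Since 29 is below p* = 58, the floor does not bind and the free-market outcome prevails.
Since the control does not bind, there is no surplus.

0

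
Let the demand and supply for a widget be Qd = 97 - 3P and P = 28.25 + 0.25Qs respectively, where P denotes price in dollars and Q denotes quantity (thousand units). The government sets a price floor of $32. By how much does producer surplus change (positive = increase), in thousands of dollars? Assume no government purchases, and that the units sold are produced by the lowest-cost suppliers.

-2.5

Rearranging supply gives Qs = 4P - 113. In a free market, 97 - 3P = 4P - 113 gives the equilibrium P* = 30, Q* = 7.
The floor of 32 is above the equilibrium price 30, so it binds.
At P = 32: Qd = 97 - 3·32 = 1 and Qs = 4·32 - 113 = 15.
Producer surplus without the control is ½ · (30 - 28.25) · 7 = 6.125.
With the floor, 1 units are sold at 32. The supply price at Q = 1 is 28.5, so PS = ½ · [(32 - 28.25) + (32 - 28.5)] · 1 = 3.625.
Change in producer surplus = 3.625 - 6.125 = -2.5.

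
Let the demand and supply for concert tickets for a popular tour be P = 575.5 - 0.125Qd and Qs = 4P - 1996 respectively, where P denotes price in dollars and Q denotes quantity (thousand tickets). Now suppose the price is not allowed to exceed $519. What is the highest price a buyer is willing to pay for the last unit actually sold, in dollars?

565.5

Rearranging demand gives Qd = 4604 - 8P. Equilibrium: 4604 - 8P = 4P - 1996, so 6600 = 12P and P* = 550, Q* = 204.
The ceiling of 519 is below the equilibrium price 550, so it binds.
At P = 519: Qd = 4604 - 8·519 = 452 and Qs = 4·519 - 1996 = 80.
Only 80 units reach the market. On the demand curve, the marginal buyer's willingness to pay at Q = 80 is (4604 - 80)/8 = 565.5.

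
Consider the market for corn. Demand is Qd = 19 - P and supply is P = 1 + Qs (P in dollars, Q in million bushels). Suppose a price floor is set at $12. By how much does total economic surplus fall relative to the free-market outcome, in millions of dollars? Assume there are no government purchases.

Rearranging supply gives Qs = P - 1. In a free market, 19 - P = P - 1 gives the equilibrium P* = 10, Q* = 9.
The floor of 12 is above the equilibrium price 10, so it binds.
At P = 12: Qd = 19 - 12 = 7 and Qs = 12 - 1 = 11.
Quantity traded falls to 7. At Q = 7 the demand price is 19 - 7 = 12 and the supply price is 1 + 7 = 8.
Deadweight loss = ½ · (12 - 8) · (9 - 7) = ½ · 4 · 2 = 4.

4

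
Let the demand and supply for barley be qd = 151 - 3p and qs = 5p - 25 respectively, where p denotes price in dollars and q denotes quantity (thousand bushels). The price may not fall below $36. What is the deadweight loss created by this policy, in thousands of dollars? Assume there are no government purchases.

Without the control the market clears where 151 - 3p = 5p - 25, i.e. p* = 22 and q* = 85.
Since 36 > 22, the floor is binding.
At p = 36: qd = 151 - 3·36 = 43 and qs = 5·36 - 25 = 155.
Quantity traded falls to 43. At q = 43 the demand price is (151 - 43)/3 = 36 and the supply price is (25 + 43)/5 = 13.6.
Deadweight loss = ½ · (36 - 13.6) · (85 - 43) = ½ · 22.4 · 42 = 470.4.

470.4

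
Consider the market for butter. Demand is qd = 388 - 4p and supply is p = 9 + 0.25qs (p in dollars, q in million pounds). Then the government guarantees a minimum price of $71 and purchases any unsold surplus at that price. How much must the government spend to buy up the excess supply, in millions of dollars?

Rearranging supply gives qs = 4p - 36. Setting quantity demanded equal to quantity supplied, 388 - 4p = 4p - 36, gives p* = 53 and q* = 176.
Because the floor (71) lies above the market-clearing price, it is binding.
At p = 71: qd = 388 - 4·71 = 104 and qs = 4·71 - 36 = 248.
Surplus = qs - qd = 144.
Government expenditure = surplus × support price = 144 × 71 = 10224.

10224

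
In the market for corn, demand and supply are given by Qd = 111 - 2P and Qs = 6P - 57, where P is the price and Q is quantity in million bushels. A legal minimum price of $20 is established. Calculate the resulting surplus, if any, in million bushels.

0

Setting quantity demanded equal to quantity supplied, 111 - 2P = 6P - 57, gives P* = 21 and Q* = 69.
Since 20 is below P* = 21, the floor does not bind and the free-market outcome prevails.
Since the control does not bind, there is no surplus.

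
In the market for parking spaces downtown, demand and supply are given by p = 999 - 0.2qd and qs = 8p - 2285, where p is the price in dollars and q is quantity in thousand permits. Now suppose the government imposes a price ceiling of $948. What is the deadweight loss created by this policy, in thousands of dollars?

0

Rearranging demand gives qd = 4995 - 5p. Equilibrium: 4995 - 5p = 8p - 2285, so 7280 = 13p and p* = 560, q* = 2195.
The ceiling of 948 is above the equilibrium price 560, so it is not binding; the market clears at p* = 560, q* = 2195.
Since the control does not bind, no trades are prevented and deadweight loss is zero.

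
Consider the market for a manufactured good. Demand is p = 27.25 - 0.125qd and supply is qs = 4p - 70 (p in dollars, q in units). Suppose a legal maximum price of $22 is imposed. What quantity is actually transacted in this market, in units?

18

Rearranging demand gives qd = 218 - 8p. In a free market, 218 - 8p = 4p - 70 gives the equilibrium p* = 24, q* = 26.
Since 22 < 24, the ceiling is binding.
At p = 22: qd = 218 - 8·22 = 42 and qs = 4·22 - 70 = 18.
The quantity actually transacted is the short side, supply: 18.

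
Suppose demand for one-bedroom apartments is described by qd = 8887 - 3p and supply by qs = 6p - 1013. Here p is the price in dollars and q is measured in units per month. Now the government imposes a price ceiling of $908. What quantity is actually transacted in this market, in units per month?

4435

In a free market, 8887 - 3p = 6p - 1013 gives the equilibrium p* = 1100, q* = 5587.
Since 908 < 1100, the ceiling is binding.
At p = 908: qd = 8887 - 3·908 = 6163 and qs = 6·908 - 1013 = 4435.
The quantity actually transacted is the short side, supply: 4435.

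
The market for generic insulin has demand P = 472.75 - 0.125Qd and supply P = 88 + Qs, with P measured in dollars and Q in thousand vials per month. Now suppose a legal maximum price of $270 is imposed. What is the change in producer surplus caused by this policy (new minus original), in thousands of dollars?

-41920

Rearranging demand gives Qd = 3782 - 8P; rearranging supply gives Qs = P - 88. Without the control the market clears where 3782 - 8P = P - 88, i.e. P* = 430 and Q* = 342.
The ceiling of 270 is below the equilibrium price 430, so it binds.
At P = 270: Qd = 3782 - 8·270 = 1622 and Qs = 270 - 88 = 182.
Producer surplus without the control is ½ · (430 - 88) · 342 = 58482.
With the ceiling, producers sell 182 units at 270, so PS = ½ · (270 - 88) · 182 = 16562.
Change in producer surplus = 16562 - 58482 = -41920.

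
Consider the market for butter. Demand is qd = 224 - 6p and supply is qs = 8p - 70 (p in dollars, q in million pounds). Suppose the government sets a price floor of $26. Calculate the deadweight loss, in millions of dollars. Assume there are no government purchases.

Equilibrium: 224 - 6p = 8p - 70, so 294 = 14p and p* = 21, q* = 98.
Because the floor (26) lies above the market-clearing price, it is binding.
At p = 26: qd = 224 - 6·26 = 68 and qs = 8·26 - 70 = 138.
Quantity traded falls to 68. At q = 68 the demand price is (224 - 68)/6 = 26 and the supply price is (70 + 68)/8 = 17.25.
Deadweight loss = ½ · (26 - 17.25) · (98 - 68) = ½ · 8.75 · 30 = 131.25.

131.25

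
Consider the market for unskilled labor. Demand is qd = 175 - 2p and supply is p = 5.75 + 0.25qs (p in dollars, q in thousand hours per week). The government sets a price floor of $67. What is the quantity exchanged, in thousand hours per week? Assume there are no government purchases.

Rearranging supply gives qs = 4p - 23. Setting quantity demanded equal to quantity supplied, 175 - 2p = 4p - 23, gives p* = 33 and q* = 109.
The floor of 67 is above the equilibrium price 33, so it binds.
At p = 67: qd = 175 - 2·67 = 41 and qs = 4·67 - 23 = 245.
The quantity actually transacted is the short side, demand: 41.

41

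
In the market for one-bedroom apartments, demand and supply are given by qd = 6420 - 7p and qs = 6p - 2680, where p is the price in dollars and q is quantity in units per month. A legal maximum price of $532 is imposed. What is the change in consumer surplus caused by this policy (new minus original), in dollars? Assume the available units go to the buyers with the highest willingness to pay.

Without the control the market clears where 6420 - 7p = 6p - 2680, i.e. p* = 700 and q* = 1520.
Because the ceiling (532) lies below the market-clearing price, it is binding.
At p = 532: qd = 6420 - 7·532 = 2696 and qs = 6·532 - 2680 = 512.
Consumer surplus without the control is ½ · (6420/7 - 700) · 1520 = 1155200/7.
With the ceiling, 512 units are sold at 532 (assume they go to the highest-value buyers). The demand price at q = 512 is 844, so CS = ½ · [(6420/7 - 532) + (844 - 532)] · 512 = 1249280/7.
Change in consumer surplus = 1249280/7 - 1155200/7 = 13440.

13440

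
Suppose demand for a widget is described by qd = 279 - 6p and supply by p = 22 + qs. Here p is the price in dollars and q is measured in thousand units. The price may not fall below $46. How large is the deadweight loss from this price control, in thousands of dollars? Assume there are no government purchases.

189

Rearranging supply gives qs = p - 22. Equilibrium: 279 - 6p = p - 22, so 301 = 7p and p* = 43, q* = 21.
Because the floor (46) lies above the market-clearing price, it is binding.
At p = 46: qd = 279 - 6·46 = 3 and qs = 46 - 22 = 24.
Quantity traded falls to 3. At q = 3 the demand price is (279 - 3)/6 = 46 and the supply price is 22 + 3 = 25.
Deadweight loss = ½ · (46 - 25) · (21 - 3) = ½ · 21 · 18 = 189.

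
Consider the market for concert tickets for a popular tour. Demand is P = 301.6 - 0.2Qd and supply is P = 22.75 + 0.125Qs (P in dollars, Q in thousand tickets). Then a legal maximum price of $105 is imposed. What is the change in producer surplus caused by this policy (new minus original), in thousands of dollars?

Rearranging demand gives Qd = 1508 - 5P; rearranging supply gives Qs = 8P - 182. In a free market, 1508 - 5P = 8P - 182 gives the equilibrium P* = 130, Q* = 858.
The ceiling of 105 is below the equilibrium price 130, so it binds.
At P = 105: Qd = 1508 - 5·105 = 983 and Qs = 8·105 - 182 = 658.
Producer surplus without the control is ½ · (130 - 22.75) · 858 = 46010.25.
With the ceiling, producers sell 658 units at 105, so PS = ½ · (105 - 22.75) · 658 = 27060.25.
Change in producer surplus = 27060.25 - 46010.25 = -18950.

-18950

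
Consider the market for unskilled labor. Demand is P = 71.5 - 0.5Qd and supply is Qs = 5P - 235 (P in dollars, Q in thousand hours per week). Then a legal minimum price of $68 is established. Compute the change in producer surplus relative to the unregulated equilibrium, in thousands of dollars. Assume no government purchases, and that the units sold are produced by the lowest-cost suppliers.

Rearranging demand gives Qd = 143 - 2P. Equilibrium: 143 - 2P = 5P - 235, so 378 = 7P and P* = 54, Q* = 35.
Because the floor (68) lies above the market-clearing price, it is binding.
At P = 68: Qd = 143 - 2·68 = 7 and Qs = 5·68 - 235 = 105.
Producer surplus without the control is ½ · (54 - 47) · 35 = 122.5.
With the floor, 7 units are sold at 68. The supply price at Q = 7 is 48.4, so PS = ½ · [(68 - 47) + (68 - 48.4)] · 7 = 142.1.
Change in producer surplus = 142.1 - 122.5 = 19.6.

19.6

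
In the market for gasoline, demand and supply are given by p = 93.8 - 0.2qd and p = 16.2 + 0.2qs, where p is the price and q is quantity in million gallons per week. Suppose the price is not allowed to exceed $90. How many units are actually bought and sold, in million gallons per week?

194

Rearranging demand gives qd = 469 - 5p; rearranging supply gives qs = 5p - 81. Setting quantity demanded equal to quantity supplied, 469 - 5p = 5p - 81, gives p* = 55 and q* = 194.
Since 90 is above p* = 55, the ceiling does not bind and the free-market outcome prevails.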